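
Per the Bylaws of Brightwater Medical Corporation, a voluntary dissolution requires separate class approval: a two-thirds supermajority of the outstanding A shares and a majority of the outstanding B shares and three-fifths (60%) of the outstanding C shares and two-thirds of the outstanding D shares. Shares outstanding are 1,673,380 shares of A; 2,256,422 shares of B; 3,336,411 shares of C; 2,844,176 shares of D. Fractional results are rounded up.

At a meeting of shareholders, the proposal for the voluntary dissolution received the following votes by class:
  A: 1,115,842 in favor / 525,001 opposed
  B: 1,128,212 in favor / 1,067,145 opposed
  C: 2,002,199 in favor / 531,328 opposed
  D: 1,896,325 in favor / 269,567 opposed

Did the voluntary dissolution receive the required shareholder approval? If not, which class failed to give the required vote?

A: 2/3 of 1673380 = 1115586.67, rounded up to 1115587; 1,115,587 required, 1,115,842 in favor — approved.
B: a majority of 2256422 is 1128212; 1,128,212 required, 1,128,212 in favor — approved.
C: 3/5 of 3336411 = 2001846.60, rounded up to 2001847; 2,001,847 required, 2,002,199 in favor — approved.
D: 2/3 of 2844176 = 1896117.33, rounded up to 1896118; 1,896,118 required, 1,896,325 in favor — approved.

Approved — every class gave the required vote.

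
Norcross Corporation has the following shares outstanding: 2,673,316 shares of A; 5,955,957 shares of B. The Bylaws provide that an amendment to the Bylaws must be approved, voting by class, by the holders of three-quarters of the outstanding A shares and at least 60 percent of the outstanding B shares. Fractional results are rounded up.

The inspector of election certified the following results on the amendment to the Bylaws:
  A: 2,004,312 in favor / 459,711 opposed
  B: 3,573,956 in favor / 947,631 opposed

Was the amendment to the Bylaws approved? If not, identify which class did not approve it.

A: 3/4 of 2673316 = 2004987; 2,004,987 required, 2,004,312 in favor — not approved.
B: 3/5 of 5955957 = 3573574.20, rounded up to 3573575; 3,573,575 required, 3,573,956 in favor — approved.

Not approved — the A shares did not give the required vote.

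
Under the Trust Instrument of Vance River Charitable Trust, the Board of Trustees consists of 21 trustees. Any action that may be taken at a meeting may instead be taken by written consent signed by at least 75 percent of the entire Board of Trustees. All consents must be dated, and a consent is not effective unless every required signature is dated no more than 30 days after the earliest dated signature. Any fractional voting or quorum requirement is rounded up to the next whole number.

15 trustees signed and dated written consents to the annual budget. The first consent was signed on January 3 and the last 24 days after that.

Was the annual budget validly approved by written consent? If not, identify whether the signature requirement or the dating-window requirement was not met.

Signatures required: at least 75 percent of 21 — 3/4 of 21 = 15.75, rounded up to 16, so 16 needed; 15 signed. Insufficient.
Dating window: the latest signature is 24 days after the earliest; the limit is 30 days. Within the window.

Not effective — insufficient signatures.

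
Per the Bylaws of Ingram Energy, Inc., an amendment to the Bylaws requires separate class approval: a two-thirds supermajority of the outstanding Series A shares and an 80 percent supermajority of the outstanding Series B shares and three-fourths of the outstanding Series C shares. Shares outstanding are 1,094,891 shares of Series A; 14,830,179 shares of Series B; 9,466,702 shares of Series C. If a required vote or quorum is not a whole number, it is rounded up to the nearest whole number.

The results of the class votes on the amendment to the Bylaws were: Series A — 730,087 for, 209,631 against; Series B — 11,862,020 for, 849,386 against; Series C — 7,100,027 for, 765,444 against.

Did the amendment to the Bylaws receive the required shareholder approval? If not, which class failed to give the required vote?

Series A: 2/3 of 1094891 = 729927.33, rounded up to 729928; 729,928 required, 730,087 in favor — approved.
Series B: 4/5 of 14830179 = 11864143.20, rounded up to 11864144; 11,864,144 required, 11,862,020 in favor — not approved.
Series C: 3/4 of 9466702 = 7100026.50, rounded up to 7100027; 7,100,027 required, 7,100,027 in favor — approved.

Not approved — the Series B shares did not give the required vote.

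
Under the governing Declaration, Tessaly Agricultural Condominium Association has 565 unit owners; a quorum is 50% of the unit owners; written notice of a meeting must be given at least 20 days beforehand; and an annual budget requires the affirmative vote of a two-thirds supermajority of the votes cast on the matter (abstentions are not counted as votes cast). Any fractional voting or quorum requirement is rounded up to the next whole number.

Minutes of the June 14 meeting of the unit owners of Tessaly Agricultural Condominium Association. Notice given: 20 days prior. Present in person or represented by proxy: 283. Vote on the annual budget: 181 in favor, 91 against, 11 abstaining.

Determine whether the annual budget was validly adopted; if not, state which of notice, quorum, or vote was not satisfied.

Notice: 20 days given; 20 required. Satisfied.
Quorum: 50% of 565 = 282.50, rounded up to 283; 283 present. Satisfied.
Vote: requires two-thirds of the votes cast (283 − 11 abstaining = 272); 2/3 of 272 = 181.33, rounded up to 182, so 182 needed; 181 in favor. Not satisfied.

Invalid — vote requirement not satisfied.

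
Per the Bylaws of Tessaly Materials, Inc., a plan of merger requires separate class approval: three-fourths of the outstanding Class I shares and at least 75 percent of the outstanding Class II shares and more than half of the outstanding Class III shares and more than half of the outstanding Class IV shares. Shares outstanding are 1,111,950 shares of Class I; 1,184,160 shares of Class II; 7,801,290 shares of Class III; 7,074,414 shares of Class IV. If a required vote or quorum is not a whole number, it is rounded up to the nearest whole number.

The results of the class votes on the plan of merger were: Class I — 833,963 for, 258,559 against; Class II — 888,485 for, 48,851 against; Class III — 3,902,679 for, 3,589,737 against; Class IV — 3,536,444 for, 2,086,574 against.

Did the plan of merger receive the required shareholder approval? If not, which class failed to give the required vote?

Not approved — the Class IV shares did not give the required vote.

Class I: 3/4 of 1111950 = 833962.50, rounded up to 833963; 833,963 required, 833,963 in favor — approved.
Class II: 3/4 of 1184160 = 888120; 888,120 required, 888,485 in favor — approved.
Class III: a majority of 7801290 is 3900646; 3,900,646 required, 3,902,679 in favor — approved.
Class IV: a majority of 7074414 is 3537208; 3,537,208 required, 3,536,444 in favor — not approved.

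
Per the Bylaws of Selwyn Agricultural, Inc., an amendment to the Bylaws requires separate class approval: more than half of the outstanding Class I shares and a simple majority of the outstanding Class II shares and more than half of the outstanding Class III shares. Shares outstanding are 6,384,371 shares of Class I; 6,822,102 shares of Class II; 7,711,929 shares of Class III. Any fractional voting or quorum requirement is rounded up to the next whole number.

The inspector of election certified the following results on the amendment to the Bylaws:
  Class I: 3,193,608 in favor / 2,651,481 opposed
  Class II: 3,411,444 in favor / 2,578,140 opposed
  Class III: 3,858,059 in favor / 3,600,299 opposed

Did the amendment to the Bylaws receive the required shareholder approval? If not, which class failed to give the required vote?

Class I: a majority of 6384371 is 3192186; 3,192,186 required, 3,193,608 in favor — approved.
Class II: a majority of 6822102 is 3411052; 3,411,052 required, 3,411,444 in favor — approved.
Class III: a majority of 7711929 is 3855965; 3,855,965 required, 3,858,059 in favor — approved.

Approved — every class gave the required vote.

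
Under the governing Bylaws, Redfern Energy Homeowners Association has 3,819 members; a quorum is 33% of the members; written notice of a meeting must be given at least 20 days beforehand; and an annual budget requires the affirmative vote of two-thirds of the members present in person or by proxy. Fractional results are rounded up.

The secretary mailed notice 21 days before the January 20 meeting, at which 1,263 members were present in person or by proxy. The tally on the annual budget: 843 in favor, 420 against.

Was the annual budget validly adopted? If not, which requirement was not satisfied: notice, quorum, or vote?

Valid — all requirements satisfied.

Notice: 21 days given; 20 required. Satisfied.
Quorum: 33% of 3,819 = 1,260.27, rounded up to 1,261; 1,263 present. Satisfied.
Vote: requires two-thirds of those present (1,263); 2/3 of 1263 = 842, so 842 needed; 843 in favor. Satisfied.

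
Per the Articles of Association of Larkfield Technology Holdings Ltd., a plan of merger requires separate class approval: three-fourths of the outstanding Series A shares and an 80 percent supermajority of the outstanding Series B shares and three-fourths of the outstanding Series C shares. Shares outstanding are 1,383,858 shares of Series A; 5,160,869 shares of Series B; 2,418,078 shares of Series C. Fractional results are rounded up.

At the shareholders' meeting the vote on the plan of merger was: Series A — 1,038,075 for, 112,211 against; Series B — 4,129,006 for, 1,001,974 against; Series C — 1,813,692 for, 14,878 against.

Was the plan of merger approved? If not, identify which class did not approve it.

Approved — every class gave the required vote.

Series A: 3/4 of 1383858 = 1037893.50, rounded up to 1037894; 1,037,894 required, 1,038,075 in favor — approved.
Series B: 4/5 of 5160869 = 4128695.20, rounded up to 4128696; 4,128,696 required, 4,129,006 in favor — approved.
Series C: 3/4 of 2418078 = 1813558.50, rounded up to 1813559; 1,813,559 required, 1,813,692 in favor — approved.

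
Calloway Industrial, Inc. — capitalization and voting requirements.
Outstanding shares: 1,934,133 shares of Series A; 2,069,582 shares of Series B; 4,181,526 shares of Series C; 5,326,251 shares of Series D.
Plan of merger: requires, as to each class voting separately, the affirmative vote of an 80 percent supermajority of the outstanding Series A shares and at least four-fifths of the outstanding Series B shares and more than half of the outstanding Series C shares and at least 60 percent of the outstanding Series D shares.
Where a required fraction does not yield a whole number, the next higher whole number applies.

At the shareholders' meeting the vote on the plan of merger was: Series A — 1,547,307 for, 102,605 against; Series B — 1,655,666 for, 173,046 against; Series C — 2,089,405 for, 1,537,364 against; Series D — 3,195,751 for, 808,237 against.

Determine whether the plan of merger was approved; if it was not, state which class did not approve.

Series A: 4/5 of 1934133 = 1547306.40, rounded up to 1547307; 1,547,307 required, 1,547,307 in favor — approved.
Series B: 4/5 of 2069582 = 1655665.60, rounded up to 1655666; 1,655,666 required, 1,655,666 in favor — approved.
Series C: a majority of 4181526 is 2090764; 2,090,764 required, 2,089,405 in favor — not approved.
Series D: 3/5 of 5326251 = 3195750.60, rounded up to 3195751; 3,195,751 required, 3,195,751 in favor — approved.

Not approved — the Series C shares did not give the required vote.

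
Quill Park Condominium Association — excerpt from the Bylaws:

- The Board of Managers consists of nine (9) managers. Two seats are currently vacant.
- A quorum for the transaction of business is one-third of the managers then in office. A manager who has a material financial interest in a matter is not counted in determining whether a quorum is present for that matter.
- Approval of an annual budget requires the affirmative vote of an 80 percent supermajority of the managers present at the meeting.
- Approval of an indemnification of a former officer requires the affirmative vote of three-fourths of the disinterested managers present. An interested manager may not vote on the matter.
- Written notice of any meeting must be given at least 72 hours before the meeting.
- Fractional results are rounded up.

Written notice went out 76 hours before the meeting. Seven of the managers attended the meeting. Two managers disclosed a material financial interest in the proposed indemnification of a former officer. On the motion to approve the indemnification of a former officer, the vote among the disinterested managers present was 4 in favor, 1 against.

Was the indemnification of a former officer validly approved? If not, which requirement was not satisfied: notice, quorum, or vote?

Notice: 76 hours given; 72 required (76 ≥ 72). Satisfied.
Quorum: 7 present, but the 2 interested managers do not count, leaving 5. Quorum is 3. Satisfied.
Vote: the indemnification of a former officer requires three-fourths of the disinterested managers present (7 − 2 = 5). 3/4 of 5 = 3.75, rounded up to 4, so 4 affirmative votes are needed; 4 voted in favor. Satisfied.

Valid — all requirements satisfied.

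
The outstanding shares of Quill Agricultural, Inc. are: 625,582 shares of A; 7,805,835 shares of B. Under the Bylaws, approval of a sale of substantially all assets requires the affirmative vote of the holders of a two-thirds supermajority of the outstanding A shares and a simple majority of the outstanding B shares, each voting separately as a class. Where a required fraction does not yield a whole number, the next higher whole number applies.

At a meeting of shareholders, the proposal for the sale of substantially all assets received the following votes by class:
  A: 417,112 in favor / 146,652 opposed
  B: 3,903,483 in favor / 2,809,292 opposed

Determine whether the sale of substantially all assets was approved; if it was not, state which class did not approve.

A: 2/3 of 625582 = 417054.67, rounded up to 417055; 417,055 required, 417,112 in favor — approved.
B: a majority of 7805835 is 3902918; 3,902,918 required, 3,903,483 in favor — approved.

Approved — every class gave the required vote.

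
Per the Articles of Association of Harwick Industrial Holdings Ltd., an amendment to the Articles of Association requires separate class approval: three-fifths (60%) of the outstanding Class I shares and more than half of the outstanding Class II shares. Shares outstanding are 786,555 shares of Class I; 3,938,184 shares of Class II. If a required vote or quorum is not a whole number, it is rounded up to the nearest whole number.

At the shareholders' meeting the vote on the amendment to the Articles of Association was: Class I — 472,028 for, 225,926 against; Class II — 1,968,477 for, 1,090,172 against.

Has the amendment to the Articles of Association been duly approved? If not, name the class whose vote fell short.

Class I: 3/5 of 786555 = 471933; 471,933 required, 472,028 in favor — approved.
Class II: a majority of 3938184 is 1969093; 1,969,093 required, 1,968,477 in favor — not approved.

Not approved — the Class II shares did not give the required vote.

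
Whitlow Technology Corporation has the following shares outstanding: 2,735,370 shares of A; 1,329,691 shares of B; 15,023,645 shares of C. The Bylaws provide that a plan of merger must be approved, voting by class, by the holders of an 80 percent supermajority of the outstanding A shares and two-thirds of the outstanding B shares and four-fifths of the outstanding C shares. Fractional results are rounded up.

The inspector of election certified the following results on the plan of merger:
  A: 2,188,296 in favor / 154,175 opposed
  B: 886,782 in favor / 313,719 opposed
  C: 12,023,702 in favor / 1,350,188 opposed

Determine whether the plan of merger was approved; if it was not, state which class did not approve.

Approved — every class gave the required vote.

A: 4/5 of 2735370 = 2188296; 2,188,296 required, 2,188,296 in favor — approved.
B: 2/3 of 1329691 = 886460.67, rounded up to 886461; 886,461 required, 886,782 in favor — approved.
C: 4/5 of 15023645 = 12018916; 12,018,916 required, 12,023,702 in favor — approved.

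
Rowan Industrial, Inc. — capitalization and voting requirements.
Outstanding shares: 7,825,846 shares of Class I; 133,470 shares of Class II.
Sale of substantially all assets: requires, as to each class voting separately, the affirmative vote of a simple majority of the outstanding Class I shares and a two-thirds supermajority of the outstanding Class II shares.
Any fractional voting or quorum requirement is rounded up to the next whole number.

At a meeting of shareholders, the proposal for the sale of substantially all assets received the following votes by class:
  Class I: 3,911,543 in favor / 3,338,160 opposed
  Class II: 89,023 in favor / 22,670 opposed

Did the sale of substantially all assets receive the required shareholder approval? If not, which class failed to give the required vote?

Not approved — the Class I shares did not give the required vote.

Class I: a majority of 7825846 is 3912924; 3,912,924 required, 3,911,543 in favor — not approved.
Class II: 2/3 of 133470 = 88980; 88,980 required, 89,023 in favor — approved.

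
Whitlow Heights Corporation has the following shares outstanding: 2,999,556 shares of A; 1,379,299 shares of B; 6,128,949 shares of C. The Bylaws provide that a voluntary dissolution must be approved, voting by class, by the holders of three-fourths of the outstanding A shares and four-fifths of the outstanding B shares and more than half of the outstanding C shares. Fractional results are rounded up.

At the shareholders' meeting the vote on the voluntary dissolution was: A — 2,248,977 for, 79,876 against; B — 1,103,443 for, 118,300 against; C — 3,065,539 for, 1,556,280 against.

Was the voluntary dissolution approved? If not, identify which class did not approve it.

A: 3/4 of 2999556 = 2249667; 2,249,667 required, 2,248,977 in favor — not approved.
B: 4/5 of 1379299 = 1103439.20, rounded up to 1103440; 1,103,440 required, 1,103,443 in favor — approved.
C: a majority of 6128949 is 3064475; 3,064,475 required, 3,065,539 in favor — approved.

Not approved — the A shares did not give the required vote.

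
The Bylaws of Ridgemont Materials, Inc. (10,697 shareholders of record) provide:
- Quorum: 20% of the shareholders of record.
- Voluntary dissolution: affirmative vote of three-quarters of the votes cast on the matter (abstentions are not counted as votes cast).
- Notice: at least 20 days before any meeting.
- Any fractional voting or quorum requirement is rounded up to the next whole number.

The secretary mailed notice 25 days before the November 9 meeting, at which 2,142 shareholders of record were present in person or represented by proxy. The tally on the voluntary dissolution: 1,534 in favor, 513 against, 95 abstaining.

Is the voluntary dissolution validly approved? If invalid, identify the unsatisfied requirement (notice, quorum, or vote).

Notice: 25 days given; 20 required. Satisfied.
Quorum: 20% of 10,697 = 2,139.40, rounded up to 2,140; 2,142 present. Satisfied.
Vote: requires three-fourths of the votes cast (2,142 − 95 abstaining = 2,047); 3/4 of 2047 = 1535.25, rounded up to 1536, so 1,536 needed; 1,534 in favor. Not satisfied.

Invalid — vote requirement not satisfied.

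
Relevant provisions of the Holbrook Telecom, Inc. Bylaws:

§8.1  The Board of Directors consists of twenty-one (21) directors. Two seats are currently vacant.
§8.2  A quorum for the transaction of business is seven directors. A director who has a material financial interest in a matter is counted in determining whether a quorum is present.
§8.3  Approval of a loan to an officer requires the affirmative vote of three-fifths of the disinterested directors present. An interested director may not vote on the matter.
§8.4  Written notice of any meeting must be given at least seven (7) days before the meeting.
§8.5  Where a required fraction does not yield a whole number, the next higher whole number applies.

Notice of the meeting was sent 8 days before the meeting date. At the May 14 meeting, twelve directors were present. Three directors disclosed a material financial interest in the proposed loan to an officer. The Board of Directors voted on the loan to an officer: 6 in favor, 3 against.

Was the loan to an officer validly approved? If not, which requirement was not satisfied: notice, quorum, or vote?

Notice: 8 days given; 7 required (8 ≥ 7). Satisfied.
Quorum: 12 present (interested directors count toward quorum); quorum is 7. Satisfied.
Vote: the loan to an officer requires three-fifths of the disinterested directors present (12 − 3 = 9). 3/5 of 9 = 5.40, rounded up to 6, so 6 affirmative votes are needed; 6 voted in favor. Satisfied.

Valid — all requirements satisfied.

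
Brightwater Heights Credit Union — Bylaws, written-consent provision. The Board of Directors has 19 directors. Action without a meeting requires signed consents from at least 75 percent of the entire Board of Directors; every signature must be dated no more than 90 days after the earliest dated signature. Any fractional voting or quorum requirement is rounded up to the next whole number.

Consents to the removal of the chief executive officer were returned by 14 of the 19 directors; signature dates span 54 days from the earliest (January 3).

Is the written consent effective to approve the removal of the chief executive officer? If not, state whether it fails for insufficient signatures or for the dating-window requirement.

Not effective — insufficient signatures.

Signatures required: at least 75 percent of 19 — 3/4 of 19 = 14.25, rounded up to 15, so 15 needed; 14 signed. Insufficient.
Dating window: the latest signature is 54 days after the earliest; the limit is 90 days. Within the window.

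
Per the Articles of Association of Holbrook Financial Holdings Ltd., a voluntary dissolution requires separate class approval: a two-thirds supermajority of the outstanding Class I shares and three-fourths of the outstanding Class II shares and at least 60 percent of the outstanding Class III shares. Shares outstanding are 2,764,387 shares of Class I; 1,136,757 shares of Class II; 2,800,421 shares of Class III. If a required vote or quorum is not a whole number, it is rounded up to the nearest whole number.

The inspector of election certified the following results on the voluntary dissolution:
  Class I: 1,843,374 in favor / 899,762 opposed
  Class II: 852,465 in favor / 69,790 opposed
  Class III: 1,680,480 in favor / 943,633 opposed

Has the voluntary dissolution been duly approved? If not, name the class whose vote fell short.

Class I: 2/3 of 2764387 = 1842924.67, rounded up to 1842925; 1,842,925 required, 1,843,374 in favor — approved.
Class II: 3/4 of 1136757 = 852567.75, rounded up to 852568; 852,568 required, 852,465 in favor — not approved.
Class III: 3/5 of 2800421 = 1680252.60, rounded up to 1680253; 1,680,253 required, 1,680,480 in favor — approved.

Not approved — the Class II shares did not give the required vote.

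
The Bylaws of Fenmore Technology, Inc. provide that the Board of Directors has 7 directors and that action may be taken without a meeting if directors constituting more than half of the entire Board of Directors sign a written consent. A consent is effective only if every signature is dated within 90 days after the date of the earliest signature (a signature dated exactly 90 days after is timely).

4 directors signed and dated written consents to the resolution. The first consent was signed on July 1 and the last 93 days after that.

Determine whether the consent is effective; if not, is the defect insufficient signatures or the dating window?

Not effective — dating-window requirement not satisfied.

Signatures required: more than half of 7 — a majority of 7 is 4, so 4 needed; 4 signed. Sufficient.
Dating window: the latest signature is 93 days after the earliest; the limit is 90 days. Outside the window.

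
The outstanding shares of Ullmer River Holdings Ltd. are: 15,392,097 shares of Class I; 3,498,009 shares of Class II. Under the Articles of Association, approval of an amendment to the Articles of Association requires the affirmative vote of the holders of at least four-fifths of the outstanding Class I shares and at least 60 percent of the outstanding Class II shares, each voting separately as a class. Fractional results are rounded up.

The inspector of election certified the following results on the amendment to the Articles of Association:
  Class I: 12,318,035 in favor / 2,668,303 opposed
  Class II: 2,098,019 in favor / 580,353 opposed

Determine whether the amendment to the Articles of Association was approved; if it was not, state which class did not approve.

Class I: 4/5 of 15392097 = 12313677.60, rounded up to 12313678; 12,313,678 required, 12,318,035 in favor — approved.
Class II: 3/5 of 3498009 = 2098805.40, rounded up to 2098806; 2,098,806 required, 2,098,019 in favor — not approved.

Not approved — the Class II shares did not give the required vote.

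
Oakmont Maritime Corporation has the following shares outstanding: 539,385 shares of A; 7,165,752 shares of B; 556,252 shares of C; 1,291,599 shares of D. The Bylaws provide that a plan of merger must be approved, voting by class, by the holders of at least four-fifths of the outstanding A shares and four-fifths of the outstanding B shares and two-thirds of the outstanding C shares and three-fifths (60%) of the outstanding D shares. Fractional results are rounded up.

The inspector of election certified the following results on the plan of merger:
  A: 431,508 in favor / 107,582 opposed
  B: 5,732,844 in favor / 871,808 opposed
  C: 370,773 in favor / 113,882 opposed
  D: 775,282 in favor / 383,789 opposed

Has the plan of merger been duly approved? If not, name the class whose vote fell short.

Not approved — the C shares did not give the required vote.

A: 4/5 of 539385 = 431508; 431,508 required, 431,508 in favor — approved.
B: 4/5 of 7165752 = 5732601.60, rounded up to 5732602; 5,732,602 required, 5,732,844 in favor — approved.
C: 2/3 of 556252 = 370834.67, rounded up to 370835; 370,835 required, 370,773 in favor — not approved.
D: 3/5 of 1291599 = 774959.40, rounded up to 774960; 774,960 required, 775,282 in favor — approved.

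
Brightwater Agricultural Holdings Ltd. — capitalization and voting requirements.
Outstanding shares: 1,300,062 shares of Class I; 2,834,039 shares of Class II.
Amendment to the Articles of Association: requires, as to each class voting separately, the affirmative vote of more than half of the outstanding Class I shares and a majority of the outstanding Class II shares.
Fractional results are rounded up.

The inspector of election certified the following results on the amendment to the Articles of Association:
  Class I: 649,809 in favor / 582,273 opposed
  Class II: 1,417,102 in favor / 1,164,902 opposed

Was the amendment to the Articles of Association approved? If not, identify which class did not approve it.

Class I: a majority of 1300062 is 650032; 650,032 required, 649,809 in favor — not approved.
Class II: a majority of 2834039 is 1417020; 1,417,020 required, 1,417,102 in favor — approved.

Not approved — the Class I shares did not give the required vote.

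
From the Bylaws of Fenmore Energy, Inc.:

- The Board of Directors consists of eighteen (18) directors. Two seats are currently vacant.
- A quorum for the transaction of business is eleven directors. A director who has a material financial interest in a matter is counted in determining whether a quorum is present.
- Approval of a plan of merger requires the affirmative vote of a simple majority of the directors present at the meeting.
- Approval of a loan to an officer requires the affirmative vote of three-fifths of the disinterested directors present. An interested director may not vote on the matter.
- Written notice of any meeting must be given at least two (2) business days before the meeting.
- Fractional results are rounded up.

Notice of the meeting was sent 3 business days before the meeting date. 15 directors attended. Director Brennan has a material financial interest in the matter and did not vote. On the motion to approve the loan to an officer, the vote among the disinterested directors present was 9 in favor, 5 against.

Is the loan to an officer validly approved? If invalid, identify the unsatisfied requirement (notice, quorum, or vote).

Notice: 3 business days given; 2 required (3 ≥ 2). Satisfied.
Quorum: 15 present (interested directors count toward quorum); quorum is 11. Satisfied.
Vote: the loan to an officer requires three-fifths of the disinterested directors present (15 − 1 = 14). 3/5 of 14 = 8.40, rounded up to 9, so 9 affirmative votes are needed; 9 voted in favor. Satisfied.

Valid — all requirements satisfied.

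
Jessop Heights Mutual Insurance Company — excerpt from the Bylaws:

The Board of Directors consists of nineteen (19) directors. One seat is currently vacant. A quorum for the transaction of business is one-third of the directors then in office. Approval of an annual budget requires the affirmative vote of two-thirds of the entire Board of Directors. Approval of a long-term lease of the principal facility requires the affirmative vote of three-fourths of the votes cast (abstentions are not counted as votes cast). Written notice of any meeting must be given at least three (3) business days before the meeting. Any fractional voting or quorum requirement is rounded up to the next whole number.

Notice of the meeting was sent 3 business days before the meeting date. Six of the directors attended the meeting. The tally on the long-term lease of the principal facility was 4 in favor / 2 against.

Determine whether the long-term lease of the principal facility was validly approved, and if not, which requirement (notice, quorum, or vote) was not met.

Notice: 3 business days given; 3 required (3 ≥ 3). Satisfied.
Quorum: 6 present; quorum is 6. Satisfied.
Vote: the long-term lease of the principal facility requires three-fourths of the votes cast (6). 3/4 of 6 = 4.50, rounded up to 5, so 5 affirmative votes are needed; 4 voted in favor. Not satisfied.

Invalid — vote requirement not satisfied.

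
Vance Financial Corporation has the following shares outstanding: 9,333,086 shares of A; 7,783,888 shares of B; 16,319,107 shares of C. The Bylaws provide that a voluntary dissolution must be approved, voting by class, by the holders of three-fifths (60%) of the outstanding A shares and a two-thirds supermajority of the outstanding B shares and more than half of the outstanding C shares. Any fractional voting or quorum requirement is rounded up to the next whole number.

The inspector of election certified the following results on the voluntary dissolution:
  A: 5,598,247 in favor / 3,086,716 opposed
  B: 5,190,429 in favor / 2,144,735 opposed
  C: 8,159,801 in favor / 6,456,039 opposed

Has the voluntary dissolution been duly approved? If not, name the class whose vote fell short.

A: 3/5 of 9333086 = 5599851.60, rounded up to 5599852; 5,599,852 required, 5,598,247 in favor — not approved.
B: 2/3 of 7783888 = 5189258.67, rounded up to 5189259; 5,189,259 required, 5,190,429 in favor — approved.
C: a majority of 16319107 is 8159554; 8,159,554 required, 8,159,801 in favor — approved.

Not approved — the A shares did not give the required vote.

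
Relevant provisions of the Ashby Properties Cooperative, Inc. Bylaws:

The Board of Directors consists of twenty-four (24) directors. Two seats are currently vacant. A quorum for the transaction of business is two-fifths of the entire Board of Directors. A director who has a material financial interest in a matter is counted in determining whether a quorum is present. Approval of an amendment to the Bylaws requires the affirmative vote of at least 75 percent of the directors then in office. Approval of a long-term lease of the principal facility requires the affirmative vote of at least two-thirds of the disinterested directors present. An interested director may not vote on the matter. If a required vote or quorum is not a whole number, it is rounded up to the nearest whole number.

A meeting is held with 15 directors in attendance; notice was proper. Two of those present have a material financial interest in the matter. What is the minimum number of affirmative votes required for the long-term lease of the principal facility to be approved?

The long-term lease of the principal facility requires two-thirds of the disinterested directors present (15 − 2 = 13).
2/3 of 13 = 8.67, rounded up to 9.

9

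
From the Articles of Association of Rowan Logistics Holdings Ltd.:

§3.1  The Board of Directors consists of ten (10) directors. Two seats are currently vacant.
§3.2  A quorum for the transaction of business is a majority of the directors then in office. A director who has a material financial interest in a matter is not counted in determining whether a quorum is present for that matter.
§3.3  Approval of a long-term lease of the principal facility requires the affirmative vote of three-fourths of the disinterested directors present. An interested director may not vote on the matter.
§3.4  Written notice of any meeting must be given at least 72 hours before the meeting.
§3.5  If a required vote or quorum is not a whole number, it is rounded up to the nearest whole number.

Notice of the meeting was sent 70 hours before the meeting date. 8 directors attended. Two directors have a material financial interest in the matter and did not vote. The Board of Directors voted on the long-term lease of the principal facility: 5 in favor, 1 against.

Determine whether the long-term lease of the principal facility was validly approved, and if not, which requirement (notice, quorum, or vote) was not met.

Notice: 70 hours given; 72 required (70 < 72). Not satisfied.
Quorum: 8 present, but the 2 interested directors do not count, leaving 6. Quorum is 5. Satisfied.
Vote: the long-term lease of the principal facility requires three-fourths of the disinterested directors present (8 − 2 = 6). 3/4 of 6 = 4.50, rounded up to 5, so 5 affirmative votes are needed; 5 voted in favor. Satisfied.

Invalid — notice requirement not satisfied.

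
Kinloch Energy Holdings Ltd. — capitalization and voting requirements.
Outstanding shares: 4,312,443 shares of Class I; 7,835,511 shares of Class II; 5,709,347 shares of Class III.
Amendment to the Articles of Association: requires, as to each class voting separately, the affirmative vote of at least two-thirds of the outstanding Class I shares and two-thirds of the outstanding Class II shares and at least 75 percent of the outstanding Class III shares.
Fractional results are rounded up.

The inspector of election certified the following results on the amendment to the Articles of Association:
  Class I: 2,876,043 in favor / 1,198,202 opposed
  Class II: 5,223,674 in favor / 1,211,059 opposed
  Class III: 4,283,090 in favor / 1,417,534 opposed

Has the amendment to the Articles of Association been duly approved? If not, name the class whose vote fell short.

Class I: 2/3 of 4312443 = 2874962; 2,874,962 required, 2,876,043 in favor — approved.
Class II: 2/3 of 7835511 = 5223674; 5,223,674 required, 5,223,674 in favor — approved.
Class III: 3/4 of 5709347 = 4282010.25, rounded up to 4282011; 4,282,011 required, 4,283,090 in favor — approved.

Approved — every class gave the required vote.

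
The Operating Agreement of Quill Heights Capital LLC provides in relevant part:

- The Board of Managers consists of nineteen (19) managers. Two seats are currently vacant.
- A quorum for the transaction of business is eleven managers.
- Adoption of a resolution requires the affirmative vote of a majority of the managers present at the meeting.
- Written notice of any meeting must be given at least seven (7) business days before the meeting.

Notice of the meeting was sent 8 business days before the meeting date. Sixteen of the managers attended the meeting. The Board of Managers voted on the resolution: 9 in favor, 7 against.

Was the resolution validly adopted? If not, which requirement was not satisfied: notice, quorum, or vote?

Notice: 8 business days given; 7 required (8 ≥ 7). Satisfied.
Quorum: 16 present; quorum is 11. Satisfied.
Vote: the resolution requires a majority of the managers present (16). A majority of 16 is 9, so 9 affirmative votes are needed; 9 voted in favor. Satisfied.

Valid — all requirements satisfied.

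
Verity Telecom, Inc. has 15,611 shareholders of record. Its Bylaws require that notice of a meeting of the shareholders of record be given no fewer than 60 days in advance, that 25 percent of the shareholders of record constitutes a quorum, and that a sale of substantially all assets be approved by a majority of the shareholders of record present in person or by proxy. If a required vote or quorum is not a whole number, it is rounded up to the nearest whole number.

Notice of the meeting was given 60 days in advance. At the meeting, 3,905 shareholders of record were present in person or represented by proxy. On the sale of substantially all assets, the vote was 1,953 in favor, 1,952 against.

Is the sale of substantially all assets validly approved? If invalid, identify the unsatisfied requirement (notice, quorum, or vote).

Notice: 60 days given; 60 required. Satisfied.
Quorum: 25% of 15,611 = 3,902.75, rounded up to 3,903; 3,905 present. Satisfied.
Vote: requires a majority of those present (3,905); a majority of 3905 is 1953, so 1,953 needed; 1,953 in favor. Satisfied.

Valid — all requirements satisfied.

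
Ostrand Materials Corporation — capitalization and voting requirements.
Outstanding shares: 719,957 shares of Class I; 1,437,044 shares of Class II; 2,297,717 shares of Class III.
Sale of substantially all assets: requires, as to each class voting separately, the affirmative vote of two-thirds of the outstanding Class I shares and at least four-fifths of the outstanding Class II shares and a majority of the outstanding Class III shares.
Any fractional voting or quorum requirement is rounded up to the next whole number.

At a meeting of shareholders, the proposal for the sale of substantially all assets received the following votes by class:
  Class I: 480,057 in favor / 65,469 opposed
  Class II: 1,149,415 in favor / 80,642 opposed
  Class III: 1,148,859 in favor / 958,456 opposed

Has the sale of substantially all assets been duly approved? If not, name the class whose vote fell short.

Class I: 2/3 of 719957 = 479971.33, rounded up to 479972; 479,972 required, 480,057 in favor — approved.
Class II: 4/5 of 1437044 = 1149635.20, rounded up to 1149636; 1,149,636 required, 1,149,415 in favor — not approved.
Class III: a majority of 2297717 is 1148859; 1,148,859 required, 1,148,859 in favor — approved.

Not approved — the Class II shares did not give the required vote.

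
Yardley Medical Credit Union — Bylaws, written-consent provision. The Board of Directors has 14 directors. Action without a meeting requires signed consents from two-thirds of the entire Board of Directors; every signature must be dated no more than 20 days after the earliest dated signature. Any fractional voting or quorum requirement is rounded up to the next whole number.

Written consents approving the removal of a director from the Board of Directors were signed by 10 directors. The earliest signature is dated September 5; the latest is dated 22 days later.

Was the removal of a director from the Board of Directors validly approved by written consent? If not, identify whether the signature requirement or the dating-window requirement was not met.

Not effective — dating-window requirement not satisfied.

Signatures required: two-thirds of 14 — 2/3 of 14 = 9.33, rounded up to 10, so 10 needed; 10 signed. Sufficient.
Dating window: the latest signature is 22 days after the earliest; the limit is 20 days. Outside the window.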